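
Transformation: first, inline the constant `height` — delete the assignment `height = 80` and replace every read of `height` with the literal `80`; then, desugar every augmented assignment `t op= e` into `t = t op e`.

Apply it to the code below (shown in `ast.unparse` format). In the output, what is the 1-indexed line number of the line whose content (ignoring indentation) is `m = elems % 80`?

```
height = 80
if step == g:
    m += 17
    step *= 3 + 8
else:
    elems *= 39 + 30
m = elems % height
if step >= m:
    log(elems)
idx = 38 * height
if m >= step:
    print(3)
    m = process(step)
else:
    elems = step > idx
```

Transformed code:
if step == g:
    m = m + 17
    step = step * (3 + 8)
else:
    elems = elems * (39 + 30)
m = elems % 80
if step >= m:
    log(elems)
idx = 38 * 80
if m >= step:
    print(3)
    m = process(step)
else:
    elems = step > idx

6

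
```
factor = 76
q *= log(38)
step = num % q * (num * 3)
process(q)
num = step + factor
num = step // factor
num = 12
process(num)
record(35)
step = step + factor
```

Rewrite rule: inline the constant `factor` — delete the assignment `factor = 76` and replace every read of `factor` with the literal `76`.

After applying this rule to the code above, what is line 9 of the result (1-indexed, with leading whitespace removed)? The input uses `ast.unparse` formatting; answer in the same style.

Transformed code:
q *= log(38)
step = num % q * (num * 3)
process(q)
num = step + 76
num = step // 76
num = 12
process(num)
record(35)
step = step + 76

step = step + 76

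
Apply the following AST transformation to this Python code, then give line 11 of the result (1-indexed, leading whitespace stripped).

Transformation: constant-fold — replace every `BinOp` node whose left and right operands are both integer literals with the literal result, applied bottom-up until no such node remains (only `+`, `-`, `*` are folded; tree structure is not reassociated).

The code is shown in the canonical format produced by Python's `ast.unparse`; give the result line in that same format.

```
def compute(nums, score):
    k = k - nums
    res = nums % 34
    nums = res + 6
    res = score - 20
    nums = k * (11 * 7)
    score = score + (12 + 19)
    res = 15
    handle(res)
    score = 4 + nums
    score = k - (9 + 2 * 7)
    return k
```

score = k - 23

Transformed code:
def compute(nums, score):
    k = k - nums
    res = nums % 34
    nums = res + 6
    res = score - 20
    nums = k * 77
    score = score + 31
    res = 15
    handle(res)
    score = 4 + nums
    score = k - 23
    return k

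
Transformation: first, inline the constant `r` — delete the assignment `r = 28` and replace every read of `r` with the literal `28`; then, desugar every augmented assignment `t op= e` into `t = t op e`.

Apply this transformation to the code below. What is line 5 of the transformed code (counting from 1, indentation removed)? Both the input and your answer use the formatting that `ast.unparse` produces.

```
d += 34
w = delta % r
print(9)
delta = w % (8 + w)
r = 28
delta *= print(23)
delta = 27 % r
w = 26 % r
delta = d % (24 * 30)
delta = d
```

Transformed code:
d = d + 34
w = delta % 28
print(9)
delta = w % (8 + w)
delta = delta * print(23)
delta = 27 % 28
w = 26 % 28
delta = d % (24 * 30)
delta = d

delta = delta * print(23)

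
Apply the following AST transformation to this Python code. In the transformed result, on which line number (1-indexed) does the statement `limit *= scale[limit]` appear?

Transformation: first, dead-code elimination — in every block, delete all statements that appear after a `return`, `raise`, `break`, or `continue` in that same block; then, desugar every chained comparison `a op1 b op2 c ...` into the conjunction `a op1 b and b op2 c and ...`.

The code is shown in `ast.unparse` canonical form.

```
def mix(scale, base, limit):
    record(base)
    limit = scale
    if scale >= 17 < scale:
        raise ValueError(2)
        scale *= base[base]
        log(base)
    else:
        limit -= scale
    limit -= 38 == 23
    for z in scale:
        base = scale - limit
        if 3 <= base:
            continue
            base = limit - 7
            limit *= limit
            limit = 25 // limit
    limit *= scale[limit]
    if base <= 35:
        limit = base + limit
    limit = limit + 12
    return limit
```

Transformed code:
def mix(scale, base, limit):
    record(base)
    limit = scale
    if scale >= 17 and 17 < scale:
        raise ValueError(2)
    else:
        limit -= scale
    limit -= 38 == 23
    for z in scale:
        base = scale - limit
        if 3 <= base:
            continue
    limit *= scale[limit]
    if base <= 35:
        limit = base + limit
    limit = limit + 12
    return limit

13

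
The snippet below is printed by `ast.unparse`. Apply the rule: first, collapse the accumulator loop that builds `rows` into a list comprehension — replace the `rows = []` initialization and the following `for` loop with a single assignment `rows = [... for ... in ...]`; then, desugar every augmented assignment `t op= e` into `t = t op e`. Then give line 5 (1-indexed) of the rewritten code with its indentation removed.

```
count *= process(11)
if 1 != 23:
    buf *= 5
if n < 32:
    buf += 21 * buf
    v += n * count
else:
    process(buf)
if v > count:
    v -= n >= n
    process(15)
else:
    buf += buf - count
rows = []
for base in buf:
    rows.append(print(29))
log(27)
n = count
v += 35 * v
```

Transformed code:
count = count * process(11)
if 1 != 23:
    buf = buf * 5
if n < 32:
    buf = buf + 21 * buf
    v = v + n * count
else:
    process(buf)
if v > count:
    v = v - (n >= n)
    process(15)
else:
    buf = buf + (buf - count)
rows = [print(29) for base in buf]
log(27)
n = count
v = v + 35 * v

buf = buf + 21 * buf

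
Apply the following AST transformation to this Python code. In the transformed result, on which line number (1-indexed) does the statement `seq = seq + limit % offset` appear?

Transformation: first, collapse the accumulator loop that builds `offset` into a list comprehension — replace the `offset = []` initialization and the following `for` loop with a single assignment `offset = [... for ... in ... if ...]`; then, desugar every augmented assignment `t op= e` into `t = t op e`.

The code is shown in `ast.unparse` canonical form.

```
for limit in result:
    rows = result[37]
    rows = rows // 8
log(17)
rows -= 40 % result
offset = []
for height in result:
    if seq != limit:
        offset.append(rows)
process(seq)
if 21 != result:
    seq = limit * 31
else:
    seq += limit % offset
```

11

Transformed code:
for limit in result:
    rows = result[37]
    rows = rows // 8
log(17)
rows = rows - 40 % result
offset = [rows for height in result if seq != limit]
process(seq)
if 21 != result:
    seq = limit * 31
else:
    seq = seq + limit % offset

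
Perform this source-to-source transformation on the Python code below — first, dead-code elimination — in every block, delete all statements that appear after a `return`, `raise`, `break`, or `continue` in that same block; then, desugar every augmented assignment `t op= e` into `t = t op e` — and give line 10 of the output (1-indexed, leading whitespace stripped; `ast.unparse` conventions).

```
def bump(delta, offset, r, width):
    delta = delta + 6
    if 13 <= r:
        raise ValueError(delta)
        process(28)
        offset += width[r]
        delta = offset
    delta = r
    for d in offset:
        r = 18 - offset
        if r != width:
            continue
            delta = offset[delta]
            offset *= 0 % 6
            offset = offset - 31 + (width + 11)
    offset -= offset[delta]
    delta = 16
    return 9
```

offset = offset - offset[delta]

Transformed code:
def bump(delta, offset, r, width):
    delta = delta + 6
    if 13 <= r:
        raise ValueError(delta)
    delta = r
    for d in offset:
        r = 18 - offset
        if r != width:
            continue
    offset = offset - offset[delta]
    delta = 16
    return 9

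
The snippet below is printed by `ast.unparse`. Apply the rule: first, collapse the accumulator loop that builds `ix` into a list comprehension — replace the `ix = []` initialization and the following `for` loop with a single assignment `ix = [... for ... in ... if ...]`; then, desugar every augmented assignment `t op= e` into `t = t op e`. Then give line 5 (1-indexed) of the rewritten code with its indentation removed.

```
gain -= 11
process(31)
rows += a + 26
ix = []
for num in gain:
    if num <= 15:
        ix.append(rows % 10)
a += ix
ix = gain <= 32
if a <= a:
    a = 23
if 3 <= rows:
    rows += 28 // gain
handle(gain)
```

a = a + ix

Transformed code:
gain = gain - 11
process(31)
rows = rows + (a + 26)
ix = [rows % 10 for num in gain if num <= 15]
a = a + ix
ix = gain <= 32
if a <= a:
    a = 23
if 3 <= rows:
    rows = rows + 28 // gain
handle(gain)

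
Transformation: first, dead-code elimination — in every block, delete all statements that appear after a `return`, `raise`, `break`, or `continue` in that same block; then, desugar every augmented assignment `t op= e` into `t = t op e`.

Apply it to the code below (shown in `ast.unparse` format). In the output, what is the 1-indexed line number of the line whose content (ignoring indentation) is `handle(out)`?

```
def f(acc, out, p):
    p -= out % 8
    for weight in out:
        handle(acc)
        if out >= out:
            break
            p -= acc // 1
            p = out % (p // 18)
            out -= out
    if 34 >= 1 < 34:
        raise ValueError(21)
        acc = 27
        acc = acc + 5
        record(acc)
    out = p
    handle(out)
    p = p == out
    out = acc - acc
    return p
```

Transformed code:
def f(acc, out, p):
    p = p - out % 8
    for weight in out:
        handle(acc)
        if out >= out:
            break
    if 34 >= 1 < 34:
        raise ValueError(21)
    out = p
    handle(out)
    p = p == out
    out = acc - acc
    return p

10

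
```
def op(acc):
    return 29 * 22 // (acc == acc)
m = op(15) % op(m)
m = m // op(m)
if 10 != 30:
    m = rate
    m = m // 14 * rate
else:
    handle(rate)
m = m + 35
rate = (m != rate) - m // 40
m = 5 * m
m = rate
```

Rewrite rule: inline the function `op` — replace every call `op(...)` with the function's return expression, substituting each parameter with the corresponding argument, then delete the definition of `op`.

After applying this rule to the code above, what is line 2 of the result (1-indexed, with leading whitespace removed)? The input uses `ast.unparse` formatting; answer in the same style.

Transformed code:
m = 29 * 22 // (15 == 15) % (29 * 22 // (m == m))
m = m // (29 * 22 // (m == m))
if 10 != 30:
    m = rate
    m = m // 14 * rate
else:
    handle(rate)
m = m + 35
rate = (m != rate) - m // 40
m = 5 * m
m = rate

m = m // (29 * 22 // (m == m))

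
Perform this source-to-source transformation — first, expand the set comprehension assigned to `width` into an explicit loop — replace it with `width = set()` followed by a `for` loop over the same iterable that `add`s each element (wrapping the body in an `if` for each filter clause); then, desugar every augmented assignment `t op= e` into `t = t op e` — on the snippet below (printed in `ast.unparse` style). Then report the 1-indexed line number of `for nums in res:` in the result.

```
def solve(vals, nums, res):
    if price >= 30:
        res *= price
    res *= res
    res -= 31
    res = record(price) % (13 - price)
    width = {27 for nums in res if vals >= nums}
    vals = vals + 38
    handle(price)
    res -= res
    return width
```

Transformed code:
def solve(vals, nums, res):
    if price >= 30:
        res = res * price
    res = res * res
    res = res - 31
    res = record(price) % (13 - price)
    width = set()
    for nums in res:
        if vals >= nums:
            width.add(27)
    vals = vals + 38
    handle(price)
    res = res - res
    return width

8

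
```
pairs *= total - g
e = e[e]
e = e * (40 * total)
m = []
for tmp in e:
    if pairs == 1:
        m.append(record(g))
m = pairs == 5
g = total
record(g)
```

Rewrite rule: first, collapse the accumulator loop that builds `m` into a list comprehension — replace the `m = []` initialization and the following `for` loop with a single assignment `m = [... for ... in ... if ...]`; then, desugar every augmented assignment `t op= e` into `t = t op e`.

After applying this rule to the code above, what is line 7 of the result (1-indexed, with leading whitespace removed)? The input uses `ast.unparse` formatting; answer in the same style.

record(g)

Transformed code:
pairs = pairs * (total - g)
e = e[e]
e = e * (40 * total)
m = [record(g) for tmp in e if pairs == 1]
m = pairs == 5
g = total
record(g)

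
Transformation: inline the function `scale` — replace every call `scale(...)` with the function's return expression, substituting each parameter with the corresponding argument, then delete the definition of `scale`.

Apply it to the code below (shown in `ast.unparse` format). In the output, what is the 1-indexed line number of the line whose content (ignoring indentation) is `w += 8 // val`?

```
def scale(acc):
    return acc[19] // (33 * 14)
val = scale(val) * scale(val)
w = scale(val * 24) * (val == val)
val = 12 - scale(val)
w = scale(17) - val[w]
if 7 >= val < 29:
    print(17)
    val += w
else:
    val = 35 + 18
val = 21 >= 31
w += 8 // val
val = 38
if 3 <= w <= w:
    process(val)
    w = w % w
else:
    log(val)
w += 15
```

11

Transformed code:
val = val[19] // (33 * 14) * (val[19] // (33 * 14))
w = (val * 24)[19] // (33 * 14) * (val == val)
val = 12 - val[19] // (33 * 14)
w = 17[19] // (33 * 14) - val[w]
if 7 >= val < 29:
    print(17)
    val += w
else:
    val = 35 + 18
val = 21 >= 31
w += 8 // val
val = 38
if 3 <= w <= w:
    process(val)
    w = w % w
else:
    log(val)
w += 15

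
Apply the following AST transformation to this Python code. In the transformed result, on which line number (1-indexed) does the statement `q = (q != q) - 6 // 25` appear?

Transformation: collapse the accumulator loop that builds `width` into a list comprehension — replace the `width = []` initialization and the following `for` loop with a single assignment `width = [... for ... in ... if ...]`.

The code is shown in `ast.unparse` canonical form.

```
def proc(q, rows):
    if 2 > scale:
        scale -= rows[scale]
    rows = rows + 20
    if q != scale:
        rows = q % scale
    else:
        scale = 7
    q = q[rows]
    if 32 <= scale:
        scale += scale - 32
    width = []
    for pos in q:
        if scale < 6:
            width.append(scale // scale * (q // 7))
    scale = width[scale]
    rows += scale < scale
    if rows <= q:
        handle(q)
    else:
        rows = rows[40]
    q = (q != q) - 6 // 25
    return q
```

Transformed code:
def proc(q, rows):
    if 2 > scale:
        scale -= rows[scale]
    rows = rows + 20
    if q != scale:
        rows = q % scale
    else:
        scale = 7
    q = q[rows]
    if 32 <= scale:
        scale += scale - 32
    width = [scale // scale * (q // 7) for pos in q if scale < 6]
    scale = width[scale]
    rows += scale < scale
    if rows <= q:
        handle(q)
    else:
        rows = rows[40]
    q = (q != q) - 6 // 25
    return q

19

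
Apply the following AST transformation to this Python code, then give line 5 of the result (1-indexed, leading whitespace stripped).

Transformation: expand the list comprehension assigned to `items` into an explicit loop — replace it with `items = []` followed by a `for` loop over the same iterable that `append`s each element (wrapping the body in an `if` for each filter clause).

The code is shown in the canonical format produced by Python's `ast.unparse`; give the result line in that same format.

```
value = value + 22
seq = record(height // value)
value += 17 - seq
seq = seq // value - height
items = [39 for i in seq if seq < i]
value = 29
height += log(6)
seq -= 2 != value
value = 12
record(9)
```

Transformed code:
value = value + 22
seq = record(height // value)
value += 17 - seq
seq = seq // value - height
items = []
for i in seq:
    if seq < i:
        items.append(39)
value = 29
height += log(6)
seq -= 2 != value
value = 12
record(9)

items = []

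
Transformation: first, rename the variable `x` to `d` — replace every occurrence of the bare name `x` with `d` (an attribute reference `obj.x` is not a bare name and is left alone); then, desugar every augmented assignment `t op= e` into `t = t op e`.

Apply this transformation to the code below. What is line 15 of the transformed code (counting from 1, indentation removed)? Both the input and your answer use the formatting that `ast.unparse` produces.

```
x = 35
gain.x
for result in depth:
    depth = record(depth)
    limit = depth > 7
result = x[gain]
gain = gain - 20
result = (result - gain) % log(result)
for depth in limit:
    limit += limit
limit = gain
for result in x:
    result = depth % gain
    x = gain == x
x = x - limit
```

d = d - limit

Transformed code:
d = 35
gain.x
for result in depth:
    depth = record(depth)
    limit = depth > 7
result = d[gain]
gain = gain - 20
result = (result - gain) % log(result)
for depth in limit:
    limit = limit + limit
limit = gain
for result in d:
    result = depth % gain
    d = gain == d
d = d - limit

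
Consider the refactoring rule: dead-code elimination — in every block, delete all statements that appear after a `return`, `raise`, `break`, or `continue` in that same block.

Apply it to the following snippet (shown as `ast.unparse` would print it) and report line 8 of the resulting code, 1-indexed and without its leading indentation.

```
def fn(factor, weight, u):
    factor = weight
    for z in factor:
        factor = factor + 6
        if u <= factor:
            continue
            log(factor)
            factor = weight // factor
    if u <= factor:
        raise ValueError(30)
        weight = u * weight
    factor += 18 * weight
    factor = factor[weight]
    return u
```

raise ValueError(30)

Transformed code:
def fn(factor, weight, u):
    factor = weight
    for z in factor:
        factor = factor + 6
        if u <= factor:
            continue
    if u <= factor:
        raise ValueError(30)
    factor += 18 * weight
    factor = factor[weight]
    return u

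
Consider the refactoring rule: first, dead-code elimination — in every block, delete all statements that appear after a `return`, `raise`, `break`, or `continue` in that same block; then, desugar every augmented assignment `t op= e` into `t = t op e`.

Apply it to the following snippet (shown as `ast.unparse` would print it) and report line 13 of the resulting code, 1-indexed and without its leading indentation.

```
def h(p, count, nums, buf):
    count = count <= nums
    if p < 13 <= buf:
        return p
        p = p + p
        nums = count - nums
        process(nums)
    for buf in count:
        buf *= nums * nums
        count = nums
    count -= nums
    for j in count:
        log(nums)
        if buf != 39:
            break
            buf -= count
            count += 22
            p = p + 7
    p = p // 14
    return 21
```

Transformed code:
def h(p, count, nums, buf):
    count = count <= nums
    if p < 13 <= buf:
        return p
    for buf in count:
        buf = buf * (nums * nums)
        count = nums
    count = count - nums
    for j in count:
        log(nums)
        if buf != 39:
            break
    p = p // 14
    return 21

p = p // 14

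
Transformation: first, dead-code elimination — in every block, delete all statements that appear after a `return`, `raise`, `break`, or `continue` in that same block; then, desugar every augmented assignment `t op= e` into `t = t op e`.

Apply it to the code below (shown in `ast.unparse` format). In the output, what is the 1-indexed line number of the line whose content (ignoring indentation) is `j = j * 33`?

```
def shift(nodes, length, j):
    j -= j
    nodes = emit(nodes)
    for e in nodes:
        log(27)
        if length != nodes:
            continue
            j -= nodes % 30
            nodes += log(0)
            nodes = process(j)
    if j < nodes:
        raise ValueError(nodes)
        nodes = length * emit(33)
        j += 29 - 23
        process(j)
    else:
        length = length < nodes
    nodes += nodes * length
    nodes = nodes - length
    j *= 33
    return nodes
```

14

Transformed code:
def shift(nodes, length, j):
    j = j - j
    nodes = emit(nodes)
    for e in nodes:
        log(27)
        if length != nodes:
            continue
    if j < nodes:
        raise ValueError(nodes)
    else:
        length = length < nodes
    nodes = nodes + nodes * length
    nodes = nodes - length
    j = j * 33
    return nodes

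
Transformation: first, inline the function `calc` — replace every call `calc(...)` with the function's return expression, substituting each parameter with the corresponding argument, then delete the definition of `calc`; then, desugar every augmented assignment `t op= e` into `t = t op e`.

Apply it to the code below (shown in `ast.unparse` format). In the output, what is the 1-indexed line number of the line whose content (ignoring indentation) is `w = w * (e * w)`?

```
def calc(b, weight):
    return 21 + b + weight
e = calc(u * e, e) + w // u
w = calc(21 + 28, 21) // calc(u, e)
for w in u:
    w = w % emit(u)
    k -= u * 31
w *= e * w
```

6

Transformed code:
e = 21 + u * e + e + w // u
w = (21 + (21 + 28) + 21) // (21 + u + e)
for w in u:
    w = w % emit(u)
    k = k - u * 31
w = w * (e * w)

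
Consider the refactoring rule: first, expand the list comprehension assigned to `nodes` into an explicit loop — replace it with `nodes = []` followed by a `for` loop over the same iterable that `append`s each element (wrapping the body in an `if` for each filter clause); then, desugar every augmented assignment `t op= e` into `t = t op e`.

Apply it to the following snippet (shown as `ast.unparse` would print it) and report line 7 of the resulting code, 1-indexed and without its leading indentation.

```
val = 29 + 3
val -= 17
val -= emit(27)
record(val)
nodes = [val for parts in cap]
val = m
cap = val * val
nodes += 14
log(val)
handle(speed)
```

nodes.append(val)

Transformed code:
val = 29 + 3
val = val - 17
val = val - emit(27)
record(val)
nodes = []
for parts in cap:
    nodes.append(val)
val = m
cap = val * val
nodes = nodes + 14
log(val)
handle(speed)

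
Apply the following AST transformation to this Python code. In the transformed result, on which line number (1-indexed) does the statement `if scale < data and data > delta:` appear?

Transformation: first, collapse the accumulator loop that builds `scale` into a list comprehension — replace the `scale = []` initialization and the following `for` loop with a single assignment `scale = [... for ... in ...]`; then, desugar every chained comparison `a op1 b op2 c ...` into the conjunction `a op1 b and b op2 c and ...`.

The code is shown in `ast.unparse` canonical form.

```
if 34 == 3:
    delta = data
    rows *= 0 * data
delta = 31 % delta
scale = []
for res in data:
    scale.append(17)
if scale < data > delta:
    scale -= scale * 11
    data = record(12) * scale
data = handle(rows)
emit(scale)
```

Transformed code:
if 34 == 3:
    delta = data
    rows *= 0 * data
delta = 31 % delta
scale = [17 for res in data]
if scale < data and data > delta:
    scale -= scale * 11
    data = record(12) * scale
data = handle(rows)
emit(scale)

6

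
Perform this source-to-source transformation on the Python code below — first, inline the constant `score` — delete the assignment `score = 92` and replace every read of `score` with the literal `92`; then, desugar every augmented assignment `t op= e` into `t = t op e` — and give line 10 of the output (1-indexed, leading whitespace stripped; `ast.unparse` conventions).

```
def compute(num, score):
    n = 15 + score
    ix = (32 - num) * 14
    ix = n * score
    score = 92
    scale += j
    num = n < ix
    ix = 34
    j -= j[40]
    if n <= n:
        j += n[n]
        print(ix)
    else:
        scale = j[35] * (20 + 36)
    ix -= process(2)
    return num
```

Transformed code:
def compute(num, score):
    n = 15 + 92
    ix = (32 - num) * 14
    ix = n * 92
    scale = scale + j
    num = n < ix
    ix = 34
    j = j - j[40]
    if n <= n:
        j = j + n[n]
        print(ix)
    else:
        scale = j[35] * (20 + 36)
    ix = ix - process(2)
    return num

j = j + n[n]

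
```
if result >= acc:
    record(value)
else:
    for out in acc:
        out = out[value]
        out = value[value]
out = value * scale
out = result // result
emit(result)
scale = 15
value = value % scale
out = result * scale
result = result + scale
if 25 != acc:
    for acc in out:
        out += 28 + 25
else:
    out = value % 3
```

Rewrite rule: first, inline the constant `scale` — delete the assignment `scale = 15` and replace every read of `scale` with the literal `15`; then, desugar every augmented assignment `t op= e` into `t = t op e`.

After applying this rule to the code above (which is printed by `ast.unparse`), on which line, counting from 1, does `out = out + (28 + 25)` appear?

Transformed code:
if result >= acc:
    record(value)
else:
    for out in acc:
        out = out[value]
        out = value[value]
out = value * 15
out = result // result
emit(result)
value = value % 15
out = result * 15
result = result + 15
if 25 != acc:
    for acc in out:
        out = out + (28 + 25)
else:
    out = value % 3

15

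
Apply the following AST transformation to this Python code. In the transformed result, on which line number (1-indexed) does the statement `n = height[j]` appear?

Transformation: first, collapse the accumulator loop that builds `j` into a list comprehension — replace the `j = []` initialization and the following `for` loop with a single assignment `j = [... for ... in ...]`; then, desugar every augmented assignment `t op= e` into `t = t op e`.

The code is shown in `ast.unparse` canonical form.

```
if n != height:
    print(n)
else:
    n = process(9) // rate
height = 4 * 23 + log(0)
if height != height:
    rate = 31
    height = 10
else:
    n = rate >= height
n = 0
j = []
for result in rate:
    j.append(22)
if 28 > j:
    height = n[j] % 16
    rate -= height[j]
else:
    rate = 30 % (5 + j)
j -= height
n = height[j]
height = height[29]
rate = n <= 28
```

19

Transformed code:
if n != height:
    print(n)
else:
    n = process(9) // rate
height = 4 * 23 + log(0)
if height != height:
    rate = 31
    height = 10
else:
    n = rate >= height
n = 0
j = [22 for result in rate]
if 28 > j:
    height = n[j] % 16
    rate = rate - height[j]
else:
    rate = 30 % (5 + j)
j = j - height
n = height[j]
height = height[29]
rate = n <= 28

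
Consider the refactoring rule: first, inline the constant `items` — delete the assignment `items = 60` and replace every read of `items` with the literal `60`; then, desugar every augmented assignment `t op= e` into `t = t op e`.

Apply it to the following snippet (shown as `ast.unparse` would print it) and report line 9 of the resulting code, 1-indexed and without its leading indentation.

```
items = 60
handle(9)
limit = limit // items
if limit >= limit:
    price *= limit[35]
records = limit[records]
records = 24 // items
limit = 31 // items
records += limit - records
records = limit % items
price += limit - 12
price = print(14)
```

Transformed code:
handle(9)
limit = limit // 60
if limit >= limit:
    price = price * limit[35]
records = limit[records]
records = 24 // 60
limit = 31 // 60
records = records + (limit - records)
records = limit % 60
price = price + (limit - 12)
price = print(14)

records = limit % 60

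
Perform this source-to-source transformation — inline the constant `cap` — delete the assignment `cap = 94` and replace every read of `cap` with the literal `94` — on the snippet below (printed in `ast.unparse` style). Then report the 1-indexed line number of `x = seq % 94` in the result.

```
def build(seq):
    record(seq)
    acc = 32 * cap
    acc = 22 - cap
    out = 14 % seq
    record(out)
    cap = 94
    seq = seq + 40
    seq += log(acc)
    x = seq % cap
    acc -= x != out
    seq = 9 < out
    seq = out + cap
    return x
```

Transformed code:
def build(seq):
    record(seq)
    acc = 32 * 94
    acc = 22 - 94
    out = 14 % seq
    record(out)
    seq = seq + 40
    seq += log(acc)
    x = seq % 94
    acc -= x != out
    seq = 9 < out
    seq = out + 94
    return x

9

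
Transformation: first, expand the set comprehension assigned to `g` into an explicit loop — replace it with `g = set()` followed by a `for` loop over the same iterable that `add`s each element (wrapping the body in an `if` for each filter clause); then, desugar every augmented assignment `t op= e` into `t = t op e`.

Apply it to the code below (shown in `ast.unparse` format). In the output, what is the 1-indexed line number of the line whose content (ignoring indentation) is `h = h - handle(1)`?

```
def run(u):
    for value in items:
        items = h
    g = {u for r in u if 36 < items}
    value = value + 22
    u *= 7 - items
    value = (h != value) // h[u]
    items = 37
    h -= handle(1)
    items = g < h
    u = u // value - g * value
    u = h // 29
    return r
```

12

Transformed code:
def run(u):
    for value in items:
        items = h
    g = set()
    for r in u:
        if 36 < items:
            g.add(u)
    value = value + 22
    u = u * (7 - items)
    value = (h != value) // h[u]
    items = 37
    h = h - handle(1)
    items = g < h
    u = u // value - g * value
    u = h // 29
    return r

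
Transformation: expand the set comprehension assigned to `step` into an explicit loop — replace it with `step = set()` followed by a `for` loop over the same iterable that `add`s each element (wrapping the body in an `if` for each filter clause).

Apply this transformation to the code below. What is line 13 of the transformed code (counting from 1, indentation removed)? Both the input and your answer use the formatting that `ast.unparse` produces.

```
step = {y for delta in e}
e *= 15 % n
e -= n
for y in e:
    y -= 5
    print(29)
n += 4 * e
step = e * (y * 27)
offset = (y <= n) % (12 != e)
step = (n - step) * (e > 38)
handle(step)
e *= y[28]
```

Transformed code:
step = set()
for delta in e:
    step.add(y)
e *= 15 % n
e -= n
for y in e:
    y -= 5
    print(29)
n += 4 * e
step = e * (y * 27)
offset = (y <= n) % (12 != e)
step = (n - step) * (e > 38)
handle(step)
e *= y[28]

handle(step)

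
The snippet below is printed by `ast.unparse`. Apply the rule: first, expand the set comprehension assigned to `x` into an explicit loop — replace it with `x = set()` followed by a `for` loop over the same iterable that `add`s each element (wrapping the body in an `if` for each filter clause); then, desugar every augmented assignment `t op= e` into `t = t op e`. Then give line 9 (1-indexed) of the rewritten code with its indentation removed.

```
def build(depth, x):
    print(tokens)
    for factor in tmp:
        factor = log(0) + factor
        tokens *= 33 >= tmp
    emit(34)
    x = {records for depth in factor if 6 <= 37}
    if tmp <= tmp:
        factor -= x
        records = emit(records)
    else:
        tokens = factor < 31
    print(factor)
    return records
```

Transformed code:
def build(depth, x):
    print(tokens)
    for factor in tmp:
        factor = log(0) + factor
        tokens = tokens * (33 >= tmp)
    emit(34)
    x = set()
    for depth in factor:
        if 6 <= 37:
            x.add(records)
    if tmp <= tmp:
        factor = factor - x
        records = emit(records)
    else:
        tokens = factor < 31
    print(factor)
    return records

if 6 <= 37:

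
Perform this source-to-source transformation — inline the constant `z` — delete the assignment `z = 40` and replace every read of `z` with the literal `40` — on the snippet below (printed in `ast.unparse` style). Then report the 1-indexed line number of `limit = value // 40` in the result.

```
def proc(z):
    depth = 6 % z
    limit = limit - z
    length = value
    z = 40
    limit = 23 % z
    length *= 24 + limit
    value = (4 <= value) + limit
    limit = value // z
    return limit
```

Transformed code:
def proc(z):
    depth = 6 % 40
    limit = limit - 40
    length = value
    limit = 23 % 40
    length *= 24 + limit
    value = (4 <= value) + limit
    limit = value // 40
    return limit

8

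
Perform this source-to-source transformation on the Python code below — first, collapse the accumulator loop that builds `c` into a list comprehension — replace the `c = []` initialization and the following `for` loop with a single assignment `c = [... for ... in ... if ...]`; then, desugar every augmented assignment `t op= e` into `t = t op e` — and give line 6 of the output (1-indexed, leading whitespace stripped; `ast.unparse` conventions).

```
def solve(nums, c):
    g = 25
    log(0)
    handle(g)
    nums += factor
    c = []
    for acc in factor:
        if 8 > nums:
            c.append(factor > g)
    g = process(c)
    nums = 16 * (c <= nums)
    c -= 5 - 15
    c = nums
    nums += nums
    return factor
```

Transformed code:
def solve(nums, c):
    g = 25
    log(0)
    handle(g)
    nums = nums + factor
    c = [factor > g for acc in factor if 8 > nums]
    g = process(c)
    nums = 16 * (c <= nums)
    c = c - (5 - 15)
    c = nums
    nums = nums + nums
    return factor

c = [factor > g for acc in factor if 8 > nums]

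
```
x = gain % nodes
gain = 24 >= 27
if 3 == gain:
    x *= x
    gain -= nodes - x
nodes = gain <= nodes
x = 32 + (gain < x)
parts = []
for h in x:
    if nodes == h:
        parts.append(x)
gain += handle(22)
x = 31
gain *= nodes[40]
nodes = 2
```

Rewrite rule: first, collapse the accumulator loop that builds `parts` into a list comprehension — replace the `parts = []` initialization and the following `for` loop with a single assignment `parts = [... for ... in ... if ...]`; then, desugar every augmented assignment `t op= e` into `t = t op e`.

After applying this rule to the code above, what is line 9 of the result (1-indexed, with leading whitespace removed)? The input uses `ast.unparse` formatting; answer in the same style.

gain = gain + handle(22)

Transformed code:
x = gain % nodes
gain = 24 >= 27
if 3 == gain:
    x = x * x
    gain = gain - (nodes - x)
nodes = gain <= nodes
x = 32 + (gain < x)
parts = [x for h in x if nodes == h]
gain = gain + handle(22)
x = 31
gain = gain * nodes[40]
nodes = 2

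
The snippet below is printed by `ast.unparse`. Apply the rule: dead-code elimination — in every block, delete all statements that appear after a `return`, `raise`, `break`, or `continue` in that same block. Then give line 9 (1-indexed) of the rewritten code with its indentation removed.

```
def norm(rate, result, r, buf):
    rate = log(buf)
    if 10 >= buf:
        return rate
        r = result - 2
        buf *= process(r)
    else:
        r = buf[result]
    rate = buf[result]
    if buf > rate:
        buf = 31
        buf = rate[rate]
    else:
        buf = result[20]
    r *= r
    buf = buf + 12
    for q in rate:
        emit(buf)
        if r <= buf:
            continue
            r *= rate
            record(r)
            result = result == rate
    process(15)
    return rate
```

buf = 31

Transformed code:
def norm(rate, result, r, buf):
    rate = log(buf)
    if 10 >= buf:
        return rate
    else:
        r = buf[result]
    rate = buf[result]
    if buf > rate:
        buf = 31
        buf = rate[rate]
    else:
        buf = result[20]
    r *= r
    buf = buf + 12
    for q in rate:
        emit(buf)
        if r <= buf:
            continue
    process(15)
    return rate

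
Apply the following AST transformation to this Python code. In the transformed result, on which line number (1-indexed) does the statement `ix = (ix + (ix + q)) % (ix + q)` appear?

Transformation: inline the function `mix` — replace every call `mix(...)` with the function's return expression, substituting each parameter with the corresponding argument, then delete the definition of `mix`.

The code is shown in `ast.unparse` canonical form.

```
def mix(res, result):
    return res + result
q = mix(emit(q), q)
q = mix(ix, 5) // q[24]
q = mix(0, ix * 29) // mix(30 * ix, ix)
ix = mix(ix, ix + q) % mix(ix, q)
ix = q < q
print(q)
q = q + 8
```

4

Transformed code:
q = emit(q) + q
q = (ix + 5) // q[24]
q = (0 + ix * 29) // (30 * ix + ix)
ix = (ix + (ix + q)) % (ix + q)
ix = q < q
print(q)
q = q + 8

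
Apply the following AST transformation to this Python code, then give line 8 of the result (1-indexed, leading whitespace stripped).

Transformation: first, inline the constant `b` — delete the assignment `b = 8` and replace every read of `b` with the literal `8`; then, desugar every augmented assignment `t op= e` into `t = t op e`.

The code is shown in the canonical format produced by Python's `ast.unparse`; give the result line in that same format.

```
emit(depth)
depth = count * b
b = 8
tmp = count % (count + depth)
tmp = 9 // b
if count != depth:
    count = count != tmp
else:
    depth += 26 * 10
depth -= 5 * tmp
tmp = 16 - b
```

depth = depth + 26 * 10

Transformed code:
emit(depth)
depth = count * 8
tmp = count % (count + depth)
tmp = 9 // 8
if count != depth:
    count = count != tmp
else:
    depth = depth + 26 * 10
depth = depth - 5 * tmp
tmp = 16 - 8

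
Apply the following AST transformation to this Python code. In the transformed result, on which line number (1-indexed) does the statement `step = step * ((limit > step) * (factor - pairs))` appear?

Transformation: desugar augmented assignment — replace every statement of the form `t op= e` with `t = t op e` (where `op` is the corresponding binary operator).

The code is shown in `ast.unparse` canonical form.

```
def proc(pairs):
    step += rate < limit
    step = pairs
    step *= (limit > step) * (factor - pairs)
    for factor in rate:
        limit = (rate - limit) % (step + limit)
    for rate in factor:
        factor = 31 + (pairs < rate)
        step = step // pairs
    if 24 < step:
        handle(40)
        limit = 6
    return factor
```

4

Transformed code:
def proc(pairs):
    step = step + (rate < limit)
    step = pairs
    step = step * ((limit > step) * (factor - pairs))
    for factor in rate:
        limit = (rate - limit) % (step + limit)
    for rate in factor:
        factor = 31 + (pairs < rate)
        step = step // pairs
    if 24 < step:
        handle(40)
        limit = 6
    return factor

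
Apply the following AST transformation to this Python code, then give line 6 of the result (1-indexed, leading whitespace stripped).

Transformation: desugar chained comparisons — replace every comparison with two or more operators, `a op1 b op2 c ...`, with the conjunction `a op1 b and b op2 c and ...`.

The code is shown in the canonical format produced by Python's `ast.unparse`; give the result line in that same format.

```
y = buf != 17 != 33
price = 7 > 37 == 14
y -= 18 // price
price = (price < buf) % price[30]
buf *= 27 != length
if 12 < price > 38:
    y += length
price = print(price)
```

Transformed code:
y = buf != 17 and 17 != 33
price = 7 > 37 and 37 == 14
y -= 18 // price
price = (price < buf) % price[30]
buf *= 27 != length
if 12 < price and price > 38:
    y += length
price = print(price)

if 12 < price and price > 38:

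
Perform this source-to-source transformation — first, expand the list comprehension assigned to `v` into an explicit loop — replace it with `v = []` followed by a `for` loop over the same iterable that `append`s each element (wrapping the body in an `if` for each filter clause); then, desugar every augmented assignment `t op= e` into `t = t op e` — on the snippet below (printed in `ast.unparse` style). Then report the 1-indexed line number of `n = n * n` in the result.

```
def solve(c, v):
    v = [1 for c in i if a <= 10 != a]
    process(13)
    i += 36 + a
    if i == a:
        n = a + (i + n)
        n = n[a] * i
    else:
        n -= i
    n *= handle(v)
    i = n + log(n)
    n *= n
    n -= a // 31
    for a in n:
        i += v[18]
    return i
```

15

Transformed code:
def solve(c, v):
    v = []
    for c in i:
        if a <= 10 != a:
            v.append(1)
    process(13)
    i = i + (36 + a)
    if i == a:
        n = a + (i + n)
        n = n[a] * i
    else:
        n = n - i
    n = n * handle(v)
    i = n + log(n)
    n = n * n
    n = n - a // 31
    for a in n:
        i = i + v[18]
    return i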